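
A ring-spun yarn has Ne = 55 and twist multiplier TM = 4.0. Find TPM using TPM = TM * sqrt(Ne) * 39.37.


Formula: TPM = TM * sqrt(Ne) * 39.37
Step 1: sqrt(Ne) = sqrt(55) = 7.4162
Step 2: TM * sqrt(Ne) = 4.0 * 7.4162 = 29.6648
Step 3: TPM = 29.6648 * 39.37 = 1168 twists/m

1168 twists/m


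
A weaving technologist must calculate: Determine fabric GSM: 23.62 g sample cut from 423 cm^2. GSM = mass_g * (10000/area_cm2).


Formula: GSM = mass_g / area_m2
Step 1: Convert area: 423 cm^2 = 423 / 10000 = 0.0423 m^2
Step 2: GSM = 23.62 g / 0.0423 m^2 = 558.4 g/m^2

558.4 g/m^2


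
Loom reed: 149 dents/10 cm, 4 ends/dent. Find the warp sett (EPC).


Formula: EPC = (dents per 10 cm * ends per dent) / 10
Step 1: Total ends per 10 cm = 149 * 4 = 596
Step 2: EPC = 596 / 10 = 59.6 ends/cm

59.6 ends/cm


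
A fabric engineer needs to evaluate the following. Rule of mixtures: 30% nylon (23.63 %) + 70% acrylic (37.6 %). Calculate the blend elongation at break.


Formula: Blend property = (fraction_A * property_A) + (fraction_B * property_B)
Step 1: Contribution A = 30/100 * 23.63 % = 7.089 %
Step 2: Contribution B = 70/100 * 37.6 % = 26.32 %
Step 3: Blend elongation at break = 7.089 + 26.32 = 33.409 %

33.409 %


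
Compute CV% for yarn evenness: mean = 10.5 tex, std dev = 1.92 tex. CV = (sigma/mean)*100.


Formula: CV% = (standard deviation / mean) * 100
Step 1: Ratio = 1.92 / 10.5 = 0.182857
Step 2: CV% = 0.182857 * 100 = 18.2857% ≈ 18.3%

18.3%


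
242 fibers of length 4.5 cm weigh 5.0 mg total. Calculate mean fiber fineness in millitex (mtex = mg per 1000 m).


Formula: fineness (mtex) = mass (mg) / total length (km) = (mass_mg / total_length_m) * 1000
Step 1: Convert fiber length: 4.5 cm = 0.045 m
Step 2: Total fiber length = 242 * 0.045 = 10.89 m
Step 3: Linear density = 5.0 mg / 10.89 m = 0.4591 mg/m
Step 4: fineness = 0.4591 * 1000 = 459.1 mtex

459.1 mtex


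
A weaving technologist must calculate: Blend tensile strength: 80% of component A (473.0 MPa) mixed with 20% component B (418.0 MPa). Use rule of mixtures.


Formula: Blend property = (fraction_A * property_A) + (fraction_B * property_B)
Step 1: Contribution A = 80/100 * 473.0 MPa = 378.4 MPa
Step 2: Contribution B = 20/100 * 418.0 MPa = 83.6 MPa
Step 3: Blend tensile strength = 378.4 + 83.6 = 462.0 MPa

462.0 MPa


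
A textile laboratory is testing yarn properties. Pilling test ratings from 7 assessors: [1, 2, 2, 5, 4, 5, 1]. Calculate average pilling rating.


Formula: Mean = sum / count
Sum = 1 + 2 + 2 + 5 + 4 + 5 + 1 = 20
Mean = 20 / 7 = 2.9

2.9


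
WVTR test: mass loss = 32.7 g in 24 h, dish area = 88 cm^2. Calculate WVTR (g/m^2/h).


Formula: WVTR = mass_loss / (area * time)
Step 1: Convert area: 88 cm^2 = 0.0088 m^2
Step 2: WVTR = 32.7 g / (0.0088 m^2 * 24 h)
Step 3: WVTR = 32.7 / 0.2112 = 154.8 g/m^2/h

154.8 g/m^2/h


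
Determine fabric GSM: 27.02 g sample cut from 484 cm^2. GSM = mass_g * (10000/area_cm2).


Formula: GSM = mass_g / area_m2
Step 1: Convert area: 484 cm^2 = 484 / 10000 = 0.0484 m^2
Step 2: GSM = 27.02 g / 0.0484 m^2 = 558.3 g/m^2

558.3 g/m^2


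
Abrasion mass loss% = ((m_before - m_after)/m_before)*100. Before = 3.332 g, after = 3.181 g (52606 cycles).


Formula: Mass loss% = ((m_before - m_after) / m_before) * 100
Step 1: Mass loss = 3.332 - 3.181 = 0.151 g
Step 2: Ratio = 0.151 / 3.332 = 0.0453181
Step 3: Mass loss% = 0.0453181 * 100 = 4.53181% ≈ 4.53%

4.53%


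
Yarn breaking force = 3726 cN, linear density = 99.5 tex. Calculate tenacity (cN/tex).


Formula: Tenacity = Breaking force / Linear density
Tenacity = 3726 cN / 99.5 tex
Tenacity = 37.45 cN/tex

37.45 cN/tex


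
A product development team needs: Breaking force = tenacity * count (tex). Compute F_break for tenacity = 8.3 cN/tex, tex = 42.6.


Formula: Breaking force = Tenacity * Linear density
F = 8.3 cN/tex * 42.6 tex
F = 353.58 cN

353.58 cN


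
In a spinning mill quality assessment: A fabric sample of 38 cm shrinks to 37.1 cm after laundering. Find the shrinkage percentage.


Formula: Shrinkage% = ((L_before - L_after) / L_before) * 100
Step 1: Shrinkage = 38 - 37.1 = 0.9 cm
Step 2: Shrinkage% = (0.9 / 38) * 100
Step 3: Shrinkage% = 0.023684 * 100 = 2.3684% ≈ 2.4%

2.4%


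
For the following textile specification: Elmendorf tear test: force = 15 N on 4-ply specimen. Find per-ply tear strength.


Formula: Per-ply strength = Total force / Number of plies
Per-ply = 15 N / 4
Per-ply = 3.75 N

3.75 N


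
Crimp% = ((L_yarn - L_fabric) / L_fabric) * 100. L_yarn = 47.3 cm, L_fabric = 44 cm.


Formula: Crimp% = ((L_yarn - L_fabric) / L_fabric) * 100
Step 1: Extension = 47.3 - 44 = 3.3 cm
Step 2: Crimp% = (3.3 / 44) * 100
Step 3: Crimp% = 0.075 * 100 = 7.5%

7.5%


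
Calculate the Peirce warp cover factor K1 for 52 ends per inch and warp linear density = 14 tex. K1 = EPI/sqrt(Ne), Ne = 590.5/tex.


Formula: K1 = EPI / sqrt(Ne), with Ne = 590.5 / tex_warp
Step 1: Ne = 590.5 / 14 = 42.179
Step 2: sqrt(Ne) = sqrt(42.179) = 6.4945
Step 3: K1 = 52 / 6.4945 = 8.0

8.0


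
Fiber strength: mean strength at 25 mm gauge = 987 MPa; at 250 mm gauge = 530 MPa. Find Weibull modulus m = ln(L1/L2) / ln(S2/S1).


Formula: m = ln(L1/L2) / ln(S2/S1)
Step 1: ln(L1/L2) = ln(25/250) = -2.30259
Step 2: S2/S1 = 530/987 = 0.53698
Step 3: ln(S2/S1) = ln(0.53698) = -0.62179
Step 4: m = -2.30259 / -0.62179 = 3.70

3.70 (Weibull m)


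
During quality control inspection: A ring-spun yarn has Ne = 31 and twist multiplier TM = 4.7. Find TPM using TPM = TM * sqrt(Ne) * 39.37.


Formula: TPM = TM * sqrt(Ne) * 39.37
Step 1: sqrt(Ne) = sqrt(31) = 5.5678
Step 2: TM * sqrt(Ne) = 4.7 * 5.5678 = 26.1687
Step 3: TPM = 26.1687 * 39.37 = 1030 twists/m

1030 twists/m


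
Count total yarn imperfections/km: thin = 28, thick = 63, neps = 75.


Formula: Total = thin places + thick places + neps
Total = 28 + 63 + 75
Total = 166 imperfections/km

166 imperfections/km


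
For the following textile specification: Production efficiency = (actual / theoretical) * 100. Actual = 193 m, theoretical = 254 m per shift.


Formula: Efficiency% = (Actual output / Theoretical output) * 100
Efficiency% = (193 / 254) * 100
Efficiency% = 0.759843 * 100 = 75.9843% ≈ 76.0%

76.0%


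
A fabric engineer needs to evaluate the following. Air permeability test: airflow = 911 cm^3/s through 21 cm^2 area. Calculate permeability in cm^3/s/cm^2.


Formula: Air Permeability = Airflow / Test Area
AP = 911 cm^3/s / 21 cm^2
AP = 43.4 cm^3/s/cm^2

43.4 cm^3/s/cm^2


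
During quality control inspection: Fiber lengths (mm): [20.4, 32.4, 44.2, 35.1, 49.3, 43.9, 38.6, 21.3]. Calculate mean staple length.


Formula: Mean = sum of lengths / count
Sum = 20.4 + 32.4 + 44.2 + 35.1 + 49.3 + 43.9 + 38.6 + 21.3
Sum = 285.2 mm
Mean = 285.2 / 8 = 35.65 mm

35.65 mm


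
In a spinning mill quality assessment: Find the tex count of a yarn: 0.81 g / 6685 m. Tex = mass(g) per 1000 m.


Formula: Tex = (mass_g / length_m) * 1000
Substituting: Tex = (0.81 / 6685) * 1000
Intermediate: 0.81 / 6685 = 0.00012117 g/m
Tex = 0.00012117 * 1000 = 0.12 tex

0.12 tex


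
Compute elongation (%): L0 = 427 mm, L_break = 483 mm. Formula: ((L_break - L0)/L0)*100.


Formula: Elongation (%) = ((L_break - L0) / L0) * 100
Step 1: Extension = 483 - 427 = 56 mm
Step 2: Elongation = (56 / 427) * 100
Step 3: Elongation = 0.131148 * 100 = 13.1148% ≈ 13.1%

13.1%


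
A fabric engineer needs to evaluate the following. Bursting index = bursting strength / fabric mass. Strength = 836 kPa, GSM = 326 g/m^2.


Formula: Bursting Index = Bursting Strength / Fabric GSM
BI = 836 kPa / 326 g/m^2
BI = 2.564 kPa/(g/m^2)

2.564 kPa/(g/m^2)


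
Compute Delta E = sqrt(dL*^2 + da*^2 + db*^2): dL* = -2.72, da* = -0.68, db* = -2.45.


Formula: Delta E = sqrt(dL*^2 + da*^2 + db*^2)
Step 1: dL*^2 = (-2.72)^2 = 7.3984
Step 2: da*^2 = (-0.68)^2 = 0.4624
Step 3: db*^2 = (-2.45)^2 = 6.0025
Step 4: Sum = 7.3984 + 0.4624 + 6.0025 = 13.8633
Step 5: Delta E = sqrt(13.8633) = 3.72

3.72 Delta E


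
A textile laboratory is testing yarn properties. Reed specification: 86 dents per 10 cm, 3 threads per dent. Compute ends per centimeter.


Formula: EPC = (dents per 10 cm * ends per dent) / 10
Step 1: Total ends per 10 cm = 86 * 3 = 258
Step 2: EPC = 258 / 10 = 25.8 ends/cm

25.8 ends/cm


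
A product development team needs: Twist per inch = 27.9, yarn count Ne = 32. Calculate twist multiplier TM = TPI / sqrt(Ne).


Formula: TM = TPI / sqrt(Ne)
Step 1: sqrt(Ne) = sqrt(32) = 5.6569
Step 2: TM = 27.9 / 5.6569 = 4.93

4.93 TM


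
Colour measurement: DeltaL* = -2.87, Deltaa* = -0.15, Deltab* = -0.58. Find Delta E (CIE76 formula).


Formula: Delta E = sqrt(dL*^2 + da*^2 + db*^2)
Step 1: dL*^2 = (-2.87)^2 = 8.2369
Step 2: da*^2 = (-0.15)^2 = 0.0225
Step 3: db*^2 = (-0.58)^2 = 0.3364
Step 4: Sum = 8.2369 + 0.0225 + 0.3364 = 8.5958
Step 5: Delta E = sqrt(8.5958) = 2.93

2.93 Delta E


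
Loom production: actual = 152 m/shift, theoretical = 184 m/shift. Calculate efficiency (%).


Formula: Efficiency% = (Actual output / Theoretical output) * 100
Efficiency% = (152 / 184) * 100
Efficiency% = 0.826087 * 100 = 82.6087% ≈ 82.6%

82.6%


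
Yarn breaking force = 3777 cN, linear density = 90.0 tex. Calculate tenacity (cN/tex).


Formula: Tenacity = Breaking force / Linear density
Tenacity = 3777 cN / 90.0 tex
Tenacity = 41.97 cN/tex

41.97 cN/tex


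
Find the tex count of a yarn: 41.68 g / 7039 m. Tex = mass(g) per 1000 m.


Formula: Tex = (mass_g / length_m) * 1000
Substituting: Tex = (41.68 / 7039) * 1000
Intermediate: 41.68 / 7039 = 0.0059213 g/m
Tex = 0.0059213 * 1000 = 5.92 tex

5.92 tex


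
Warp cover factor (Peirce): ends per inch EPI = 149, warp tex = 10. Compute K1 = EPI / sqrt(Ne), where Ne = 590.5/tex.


Formula: K1 = EPI / sqrt(Ne), with Ne = 590.5 / tex_warp
Step 1: Ne = 590.5 / 10 = 59.05
Step 2: sqrt(Ne) = sqrt(59.05) = 7.6844
Step 3: K1 = 149 / 7.6844 = 19.4

19.4


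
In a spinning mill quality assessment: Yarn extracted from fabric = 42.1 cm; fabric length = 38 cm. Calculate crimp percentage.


Formula: Crimp% = ((L_yarn - L_fabric) / L_fabric) * 100
Step 1: Extension = 42.1 - 38 = 4.1 cm
Step 2: Crimp% = (4.1 / 38) * 100
Step 3: Crimp% = 0.107895 * 100 = 10.7895% ≈ 10.8%

10.8%


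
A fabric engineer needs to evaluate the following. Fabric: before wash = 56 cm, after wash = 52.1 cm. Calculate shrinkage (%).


Formula: Shrinkage% = ((L_before - L_after) / L_before) * 100
Step 1: Shrinkage = 56 - 52.1 = 3.9 cm
Step 2: Shrinkage% = (3.9 / 56) * 100
Step 3: Shrinkage% = 0.069643 * 100 = 6.9643% ≈ 7.0%

7.0%


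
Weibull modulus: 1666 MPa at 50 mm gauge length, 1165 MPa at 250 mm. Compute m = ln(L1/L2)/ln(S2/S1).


Formula: m = ln(L1/L2) / ln(S2/S1)
Step 1: ln(L1/L2) = ln(50/250) = -1.60944
Step 2: S2/S1 = 1165/1666 = 0.69928
Step 3: ln(S2/S1) = ln(0.69928) = -0.35770
Step 4: m = -1.60944 / -0.35770 = 4.50

4.50 (Weibull m)


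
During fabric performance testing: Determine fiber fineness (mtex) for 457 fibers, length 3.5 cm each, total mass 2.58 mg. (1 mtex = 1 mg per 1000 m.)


Formula: fineness (mtex) = mass (mg) / total length (km) = (mass_mg / total_length_m) * 1000
Step 1: Convert fiber length: 3.5 cm = 0.035 m
Step 2: Total fiber length = 457 * 0.035 = 15.995 m
Step 3: Linear density = 2.58 mg / 15.995 m = 0.1613 mg/m
Step 4: fineness = 0.1613 * 1000 = 161.3 mtex

161.3 mtex


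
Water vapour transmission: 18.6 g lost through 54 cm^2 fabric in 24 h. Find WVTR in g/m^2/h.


Formula: WVTR = mass_loss / (area * time)
Step 1: Convert area: 54 cm^2 = 0.0054 m^2
Step 2: WVTR = 18.6 g / (0.0054 m^2 * 24 h)
Step 3: WVTR = 18.6 / 0.1296 = 143.5 g/m^2/h

143.5 g/m^2/h


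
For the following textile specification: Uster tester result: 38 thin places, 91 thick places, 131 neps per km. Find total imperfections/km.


Formula: Total = thin places + thick places + neps
Total = 38 + 91 + 131
Total = 260 imperfections/km

260 imperfections/km


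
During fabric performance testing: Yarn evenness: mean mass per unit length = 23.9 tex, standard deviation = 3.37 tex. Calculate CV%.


Formula: CV% = (standard deviation / mean) * 100
Step 1: Ratio = 3.37 / 23.9 = 0.141004
Step 2: CV% = 0.141004 * 100 = 14.1004% ≈ 14.1%

14.1%


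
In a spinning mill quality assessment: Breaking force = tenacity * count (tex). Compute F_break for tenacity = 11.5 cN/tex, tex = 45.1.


Formula: Breaking force = Tenacity * Linear density
F = 11.5 cN/tex * 45.1 tex
F = 518.65 cN

518.65 cN


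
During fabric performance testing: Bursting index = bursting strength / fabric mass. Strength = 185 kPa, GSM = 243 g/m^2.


Formula: Bursting Index = Bursting Strength / Fabric GSM
BI = 185 kPa / 243 g/m^2
BI = 0.761 kPa/(g/m^2)

0.761 kPa/(g/m^2)


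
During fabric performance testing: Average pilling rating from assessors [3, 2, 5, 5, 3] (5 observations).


Formula: Mean = sum / count
Sum = 3 + 2 + 5 + 5 + 3 = 18
Mean = 18 / 5 = 3.6

3.6


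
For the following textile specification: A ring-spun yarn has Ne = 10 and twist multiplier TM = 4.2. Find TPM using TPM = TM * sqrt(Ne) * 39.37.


Formula: TPM = TM * sqrt(Ne) * 39.37
Step 1: sqrt(Ne) = sqrt(10) = 3.1623
Step 2: TM * sqrt(Ne) = 4.2 * 3.1623 = 13.2817
Step 3: TPM = 13.2817 * 39.37 = 523 twists/m

523 twists/m


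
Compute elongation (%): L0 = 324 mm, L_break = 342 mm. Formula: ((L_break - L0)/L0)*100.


Formula: Elongation (%) = ((L_break - L0) / L0) * 100
Step 1: Extension = 342 - 324 = 18 mm
Step 2: Elongation = (18 / 324) * 100
Step 3: Elongation = 0.055556 * 100 = 5.5556% ≈ 5.6%

5.6%


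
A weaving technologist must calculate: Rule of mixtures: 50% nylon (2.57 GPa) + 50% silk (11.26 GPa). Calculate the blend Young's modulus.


Formula: Blend property = (fraction_A * property_A) + (fraction_B * property_B)
Step 1: Contribution A = 50/100 * 2.57 GPa = 1.285 GPa
Step 2: Contribution B = 50/100 * 11.26 GPa = 5.63 GPa
Step 3: Blend Young's modulus = 1.285 + 5.63 = 6.915 GPa

6.915 GPa


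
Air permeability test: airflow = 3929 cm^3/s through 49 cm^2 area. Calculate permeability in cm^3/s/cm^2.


Formula: Air Permeability = Airflow / Test Area
AP = 3929 cm^3/s / 49 cm^2
AP = 80.2 cm^3/s/cm^2

80.2 cm^3/s/cm^2


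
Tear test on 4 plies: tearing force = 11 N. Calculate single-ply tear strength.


Formula: Per-ply strength = Total force / Number of plies
Per-ply = 11 N / 4
Per-ply = 2.75 N

2.75 N


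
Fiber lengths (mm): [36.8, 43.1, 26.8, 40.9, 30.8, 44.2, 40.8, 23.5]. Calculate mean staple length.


Formula: Mean = sum of lengths / count
Sum = 36.8 + 43.1 + 26.8 + 40.9 + 30.8 + 44.2 + 40.8 + 23.5
Sum = 286.9 mm
Mean = 286.9 / 8 = 35.86 mm

35.86 mm


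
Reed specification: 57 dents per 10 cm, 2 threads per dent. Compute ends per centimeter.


Formula: EPC = (dents per 10 cm * ends per dent) / 10
Step 1: Total ends per 10 cm = 57 * 2 = 114
Step 2: EPC = 114 / 10 = 11.4 ends/cm

11.4 ends/cm


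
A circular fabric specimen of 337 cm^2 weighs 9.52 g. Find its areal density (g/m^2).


Formula: GSM = mass_g / area_m2
Step 1: Convert area: 337 cm^2 = 337 / 10000 = 0.0337 m^2
Step 2: GSM = 9.52 g / 0.0337 m^2 = 282.5 g/m^2

282.5 g/m^2


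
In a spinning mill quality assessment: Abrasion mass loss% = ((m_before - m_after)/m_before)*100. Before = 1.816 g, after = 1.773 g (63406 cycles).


Formula: Mass loss% = ((m_before - m_after) / m_before) * 100
Step 1: Mass loss = 1.816 - 1.773 = 0.043 g
Step 2: Ratio = 0.043 / 1.816 = 0.0236784
Step 3: Mass loss% = 0.0236784 * 100 = 2.36784% ≈ 2.37%

2.37%


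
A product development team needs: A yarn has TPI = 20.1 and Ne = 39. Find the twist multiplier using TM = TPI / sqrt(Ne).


Formula: TM = TPI / sqrt(Ne)
Step 1: sqrt(Ne) = sqrt(39) = 6.245
Step 2: TM = 20.1 / 6.245 = 3.22

3.22 TM


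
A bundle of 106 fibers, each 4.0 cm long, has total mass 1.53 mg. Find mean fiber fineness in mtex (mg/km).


Formula: fineness (mtex) = mass (mg) / total length (km) = (mass_mg / total_length_m) * 1000
Step 1: Convert fiber length: 4.0 cm = 0.04 m
Step 2: Total fiber length = 106 * 0.04 = 4.24 m
Step 3: Linear density = 1.53 mg / 4.24 m = 0.3608 mg/m
Step 4: fineness = 0.3608 * 1000 = 360.8 mtex

360.8 mtex


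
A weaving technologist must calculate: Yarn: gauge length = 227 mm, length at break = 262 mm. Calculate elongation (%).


Formula: Elongation (%) = ((L_break - L0) / L0) * 100
Step 1: Extension = 262 - 227 = 35 mm
Step 2: Elongation = (35 / 227) * 100
Step 3: Elongation = 0.154185 * 100 = 15.4185% ≈ 15.4%

15.4%


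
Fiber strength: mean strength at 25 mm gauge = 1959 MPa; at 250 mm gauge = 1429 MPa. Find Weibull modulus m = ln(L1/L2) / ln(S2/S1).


Formula: m = ln(L1/L2) / ln(S2/S1)
Step 1: ln(L1/L2) = ln(25/250) = -2.30259
Step 2: S2/S1 = 1429/1959 = 0.72945
Step 3: ln(S2/S1) = ln(0.72945) = -0.31546
Step 4: m = -2.30259 / -0.31546 = 7.30

7.30 (Weibull m)


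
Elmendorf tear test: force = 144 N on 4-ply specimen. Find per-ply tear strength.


Formula: Per-ply strength = Total force / Number of plies
Per-ply = 144 N / 4
Per-ply = 36 N

36 N


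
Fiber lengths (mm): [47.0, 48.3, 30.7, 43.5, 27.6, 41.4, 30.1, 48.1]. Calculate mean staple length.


Formula: Mean = sum of lengths / count
Sum = 47.0 + 48.3 + 30.7 + 43.5 + 27.6 + 41.4 + 30.1 + 48.1
Sum = 316.7 mm
Mean = 316.7 / 8 = 39.59 mm

39.59 mm


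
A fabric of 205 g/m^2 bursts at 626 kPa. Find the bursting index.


Formula: Bursting Index = Bursting Strength / Fabric GSM
BI = 626 kPa / 205 g/m^2
BI = 3.054 kPa/(g/m^2)

3.054 kPa/(g/m^2)


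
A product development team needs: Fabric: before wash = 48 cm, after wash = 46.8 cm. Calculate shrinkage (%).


Formula: Shrinkage% = ((L_before - L_after) / L_before) * 100
Step 1: Shrinkage = 48 - 46.8 = 1.2 cm
Step 2: Shrinkage% = (1.2 / 48) * 100
Step 3: Shrinkage% = 0.025 * 100 = 2.5%

2.5%


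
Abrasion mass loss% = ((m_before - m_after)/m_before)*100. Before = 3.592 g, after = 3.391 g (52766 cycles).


Formula: Mass loss% = ((m_before - m_after) / m_before) * 100
Step 1: Mass loss = 3.592 - 3.391 = 0.201 g
Step 2: Ratio = 0.201 / 3.592 = 0.0559577
Step 3: Mass loss% = 0.0559577 * 100 = 5.59577% ≈ 5.60%

5.60%


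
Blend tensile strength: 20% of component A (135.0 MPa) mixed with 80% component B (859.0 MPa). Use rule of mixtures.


Formula: Blend property = (fraction_A * property_A) + (fraction_B * property_B)
Step 1: Contribution A = 20/100 * 135.0 MPa = 27.0 MPa
Step 2: Contribution B = 80/100 * 859.0 MPa = 687.2 MPa
Step 3: Blend tensile strength = 27.0 + 687.2 = 714.2 MPa

714.2 MPa


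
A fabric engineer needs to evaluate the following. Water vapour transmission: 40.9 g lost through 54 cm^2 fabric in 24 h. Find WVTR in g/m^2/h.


Formula: WVTR = mass_loss / (area * time)
Step 1: Convert area: 54 cm^2 = 0.0054 m^2
Step 2: WVTR = 40.9 g / (0.0054 m^2 * 24 h)
Step 3: WVTR = 40.9 / 0.1296 = 315.6 g/m^2/h

315.6 g/m^2/h


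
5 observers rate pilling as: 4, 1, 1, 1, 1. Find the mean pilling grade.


Formula: Mean = sum / count
Sum = 4 + 1 + 1 + 1 + 1 = 8
Mean = 8 / 5 = 1.6

1.6


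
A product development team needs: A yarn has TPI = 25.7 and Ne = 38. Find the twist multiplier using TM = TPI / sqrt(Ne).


Formula: TM = TPI / sqrt(Ne)
Step 1: sqrt(Ne) = sqrt(38) = 6.1644
Step 2: TM = 25.7 / 6.1644 = 4.17

4.17 TM


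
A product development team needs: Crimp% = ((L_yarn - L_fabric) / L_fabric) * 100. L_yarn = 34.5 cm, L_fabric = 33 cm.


Formula: Crimp% = ((L_yarn - L_fabric) / L_fabric) * 100
Step 1: Extension = 34.5 - 33 = 1.5 cm
Step 2: Crimp% = (1.5 / 33) * 100
Step 3: Crimp% = 0.045455 * 100 = 4.5455% ≈ 4.5%

4.5%


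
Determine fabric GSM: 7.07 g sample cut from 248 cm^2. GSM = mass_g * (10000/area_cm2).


Formula: GSM = mass_g / area_m2
Step 1: Convert area: 248 cm^2 = 248 / 10000 = 0.0248 m^2
Step 2: GSM = 7.07 g / 0.0248 m^2 = 285.1 g/m^2

285.1 g/m^2


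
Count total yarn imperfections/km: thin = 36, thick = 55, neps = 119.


Formula: Total = thin places + thick places + neps
Total = 36 + 55 + 119
Total = 210 imperfections/km

210 imperfections/km


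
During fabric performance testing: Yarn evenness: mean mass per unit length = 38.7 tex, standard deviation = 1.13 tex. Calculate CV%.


Formula: CV% = (standard deviation / mean) * 100
Step 1: Ratio = 1.13 / 38.7 = 0.029199
Step 2: CV% = 0.029199 * 100 = 2.9199% ≈ 2.9%

2.9%


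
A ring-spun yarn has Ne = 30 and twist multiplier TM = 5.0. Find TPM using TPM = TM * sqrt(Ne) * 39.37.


Formula: TPM = TM * sqrt(Ne) * 39.37
Step 1: sqrt(Ne) = sqrt(30) = 5.4772
Step 2: TM * sqrt(Ne) = 5.0 * 5.4772 = 27.386
Step 3: TPM = 27.386 * 39.37 = 1078 twists/m

1078 twists/m


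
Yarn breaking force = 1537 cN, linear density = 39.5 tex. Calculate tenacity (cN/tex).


Formula: Tenacity = Breaking force / Linear density
Tenacity = 1537 cN / 39.5 tex
Tenacity = 38.91 cN/tex

38.91 cN/tex


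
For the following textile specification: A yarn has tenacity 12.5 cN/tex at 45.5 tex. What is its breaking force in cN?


Formula: Breaking force = Tenacity * Linear density
F = 12.5 cN/tex * 45.5 tex
F = 568.75 cN

568.75 cN


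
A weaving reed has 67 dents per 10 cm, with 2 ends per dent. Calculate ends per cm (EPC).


Formula: EPC = (dents per 10 cm * ends per dent) / 10
Step 1: Total ends per 10 cm = 67 * 2 = 134
Step 2: EPC = 134 / 10 = 13.4 ends/cm

13.4 ends/cm


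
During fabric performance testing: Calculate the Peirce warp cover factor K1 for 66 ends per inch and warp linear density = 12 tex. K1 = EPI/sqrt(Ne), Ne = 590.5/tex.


Formula: K1 = EPI / sqrt(Ne), with Ne = 590.5 / tex_warp
Step 1: Ne = 590.5 / 12 = 49.208
Step 2: sqrt(Ne) = sqrt(49.208) = 7.0148
Step 3: K1 = 66 / 7.0148 = 9.4

9.4


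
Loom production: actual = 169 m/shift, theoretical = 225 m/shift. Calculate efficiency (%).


Formula: Efficiency% = (Actual output / Theoretical output) * 100
Efficiency% = (169 / 225) * 100
Efficiency% = 0.751111 * 100 = 75.1111% ≈ 75.1%

75.1%


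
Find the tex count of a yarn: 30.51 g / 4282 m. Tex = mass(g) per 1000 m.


Formula: Tex = (mass_g / length_m) * 1000
Substituting: Tex = (30.51 / 4282) * 1000
Intermediate: 30.51 / 4282 = 0.00712518 g/m
Tex = 0.00712518 * 1000 = 7.13 tex

7.13 tex


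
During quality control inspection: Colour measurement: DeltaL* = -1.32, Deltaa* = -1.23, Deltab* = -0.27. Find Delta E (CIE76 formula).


Formula: Delta E = sqrt(dL*^2 + da*^2 + db*^2)
Step 1: dL*^2 = (-1.32)^2 = 1.7424
Step 2: da*^2 = (-1.23)^2 = 1.5129
Step 3: db*^2 = (-0.27)^2 = 0.0729
Step 4: Sum = 1.7424 + 1.5129 + 0.0729 = 3.3282
Step 5: Delta E = sqrt(3.3282) = 1.82

1.82 Delta E


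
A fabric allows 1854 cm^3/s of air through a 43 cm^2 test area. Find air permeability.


Formula: Air Permeability = Airflow / Test Area
AP = 1854 cm^3/s / 43 cm^2
AP = 43.1 cm^3/s/cm^2

43.1 cm^3/s/cm^2


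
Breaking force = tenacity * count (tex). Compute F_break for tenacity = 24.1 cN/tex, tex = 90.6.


Formula: Breaking force = Tenacity * Linear density
F = 24.1 cN/tex * 90.6 tex
F = 2183.46 cN

2183.46 cN


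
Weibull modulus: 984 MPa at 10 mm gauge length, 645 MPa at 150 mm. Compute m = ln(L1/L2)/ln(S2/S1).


Formula: m = ln(L1/L2) / ln(S2/S1)
Step 1: ln(L1/L2) = ln(10/150) = -2.70805
Step 2: S2/S1 = 645/984 = 0.65549
Step 3: ln(S2/S1) = ln(0.65549) = -0.42237
Step 4: m = -2.70805 / -0.42237 = 6.41

6.41 (Weibull m)


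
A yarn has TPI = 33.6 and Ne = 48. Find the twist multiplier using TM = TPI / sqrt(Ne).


Formula: TM = TPI / sqrt(Ne)
Step 1: sqrt(Ne) = sqrt(48) = 6.9282
Step 2: TM = 33.6 / 6.9282 = 4.85

4.85 TM


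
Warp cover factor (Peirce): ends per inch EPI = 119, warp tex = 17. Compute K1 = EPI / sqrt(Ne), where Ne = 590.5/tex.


Formula: K1 = EPI / sqrt(Ne), with Ne = 590.5 / tex_warp
Step 1: Ne = 590.5 / 17 = 34.735
Step 2: sqrt(Ne) = sqrt(34.735) = 5.8936
Step 3: K1 = 119 / 5.8936 = 20.2

20.2


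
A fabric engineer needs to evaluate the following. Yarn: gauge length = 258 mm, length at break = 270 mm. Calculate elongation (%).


Formula: Elongation (%) = ((L_break - L0) / L0) * 100
Step 1: Extension = 270 - 258 = 12 mm
Step 2: Elongation = (12 / 258) * 100
Step 3: Elongation = 0.046512 * 100 = 4.6512% ≈ 4.7%

4.7%


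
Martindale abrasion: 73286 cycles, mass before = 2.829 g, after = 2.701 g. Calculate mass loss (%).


Formula: Mass loss% = ((m_before - m_after) / m_before) * 100
Step 1: Mass loss = 2.829 - 2.701 = 0.128 g
Step 2: Ratio = 0.128 / 2.829 = 0.0452457
Step 3: Mass loss% = 0.0452457 * 100 = 4.52457% ≈ 4.52%

4.52%


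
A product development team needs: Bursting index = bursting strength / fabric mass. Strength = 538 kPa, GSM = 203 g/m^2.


Formula: Bursting Index = Bursting Strength / Fabric GSM
BI = 538 kPa / 203 g/m^2
BI = 2.650 kPa/(g/m^2)

2.650 kPa/(g/m^2)


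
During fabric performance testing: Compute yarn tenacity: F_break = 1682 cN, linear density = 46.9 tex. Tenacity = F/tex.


Formula: Tenacity = Breaking force / Linear density
Tenacity = 1682 cN / 46.9 tex
Tenacity = 35.86 cN/tex

35.86 cN/tex


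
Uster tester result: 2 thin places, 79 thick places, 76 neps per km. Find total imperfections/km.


Formula: Total = thin places + thick places + neps
Total = 2 + 79 + 76
Total = 157 imperfections/km

157 imperfections/km


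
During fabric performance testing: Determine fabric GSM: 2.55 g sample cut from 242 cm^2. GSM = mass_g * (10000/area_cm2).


Formula: GSM = mass_g / area_m2
Step 1: Convert area: 242 cm^2 = 242 / 10000 = 0.0242 m^2
Step 2: GSM = 2.55 g / 0.0242 m^2 = 105.4 g/m^2

105.4 g/m^2


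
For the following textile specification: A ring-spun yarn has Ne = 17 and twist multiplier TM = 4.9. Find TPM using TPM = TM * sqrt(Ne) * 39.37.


Formula: TPM = TM * sqrt(Ne) * 39.37
Step 1: sqrt(Ne) = sqrt(17) = 4.1231
Step 2: TM * sqrt(Ne) = 4.9 * 4.1231 = 20.2032
Step 3: TPM = 20.2032 * 39.37 = 795 twists/m

795 twists/m


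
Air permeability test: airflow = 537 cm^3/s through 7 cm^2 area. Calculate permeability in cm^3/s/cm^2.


Formula: Air Permeability = Airflow / Test Area
AP = 537 cm^3/s / 7 cm^2
AP = 76.7 cm^3/s/cm^2

76.7 cm^3/s/cm^2


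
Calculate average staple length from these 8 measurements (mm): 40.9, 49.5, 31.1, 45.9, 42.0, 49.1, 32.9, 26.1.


Formula: Mean = sum of lengths / count
Sum = 40.9 + 49.5 + 31.1 + 45.9 + 42.0 + 49.1 + 32.9 + 26.1
Sum = 317.5 mm
Mean = 317.5 / 8 = 39.69 mm

39.69 mm


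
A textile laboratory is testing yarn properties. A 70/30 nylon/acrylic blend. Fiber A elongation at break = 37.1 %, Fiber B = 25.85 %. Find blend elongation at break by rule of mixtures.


Formula: Blend property = (fraction_A * property_A) + (fraction_B * property_B)
Step 1: Contribution A = 70/100 * 37.1 % = 25.97 %
Step 2: Contribution B = 30/100 * 25.85 % = 7.755 %
Step 3: Blend elongation at break = 25.97 + 7.755 = 33.725 %

33.725 %


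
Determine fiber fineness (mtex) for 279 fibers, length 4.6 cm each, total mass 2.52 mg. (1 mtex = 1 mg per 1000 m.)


Formula: fineness (mtex) = mass (mg) / total length (km) = (mass_mg / total_length_m) * 1000
Step 1: Convert fiber length: 4.6 cm = 0.046 m
Step 2: Total fiber length = 279 * 0.046 = 12.834 m
Step 3: Linear density = 2.52 mg / 12.834 m = 0.1964 mg/m
Step 4: fineness = 0.1964 * 1000 = 196.4 mtex

196.4 mtex


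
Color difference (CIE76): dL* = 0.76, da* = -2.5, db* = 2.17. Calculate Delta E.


Formula: Delta E = sqrt(dL*^2 + da*^2 + db*^2)
Step 1: dL*^2 = 0.76^2 = 0.5776
Step 2: da*^2 = (-2.5)^2 = 6.25
Step 3: db*^2 = 2.17^2 = 4.7089
Step 4: Sum = 0.5776 + 6.25 + 4.7089 = 11.5365
Step 5: Delta E = sqrt(11.5365) = 3.4

3.4 Delta E


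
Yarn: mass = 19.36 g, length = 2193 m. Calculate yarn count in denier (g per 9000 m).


Formula: den = (mass_g / length_m) * 9000
Substituting: den = (19.36 / 2193) * 9000
Intermediate: 19.36 / 2193 = 0.00882809 g/m
den = 0.00882809 * 9000 = 79.5 denier

79.5 denier


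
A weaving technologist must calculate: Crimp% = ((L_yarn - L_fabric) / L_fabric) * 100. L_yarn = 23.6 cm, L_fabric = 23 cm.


Formula: Crimp% = ((L_yarn - L_fabric) / L_fabric) * 100
Step 1: Extension = 23.6 - 23 = 0.6 cm
Step 2: Crimp% = (0.6 / 23) * 100
Step 3: Crimp% = 0.026087 * 100 = 2.6087% ≈ 2.6%

2.6%


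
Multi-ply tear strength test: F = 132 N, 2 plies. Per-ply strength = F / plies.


Formula: Per-ply strength = Total force / Number of plies
Per-ply = 132 N / 2
Per-ply = 66 N

66 N


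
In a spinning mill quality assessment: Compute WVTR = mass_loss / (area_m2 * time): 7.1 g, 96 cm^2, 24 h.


Formula: WVTR = mass_loss / (area * time)
Step 1: Convert area: 96 cm^2 = 0.0096 m^2
Step 2: WVTR = 7.1 g / (0.0096 m^2 * 24 h)
Step 3: WVTR = 7.1 / 0.2304 = 30.8 g/m^2/h

30.8 g/m^2/h


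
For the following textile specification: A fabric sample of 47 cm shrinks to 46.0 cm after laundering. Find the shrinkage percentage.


Formula: Shrinkage% = ((L_before - L_after) / L_before) * 100
Step 1: Shrinkage = 47 - 46.0 = 1.0 cm
Step 2: Shrinkage% = (1.0 / 47) * 100
Step 3: Shrinkage% = 0.021277 * 100 = 2.1277% ≈ 2.1%

2.1%


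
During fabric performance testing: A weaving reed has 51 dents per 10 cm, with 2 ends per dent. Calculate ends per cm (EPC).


Formula: EPC = (dents per 10 cm * ends per dent) / 10
Step 1: Total ends per 10 cm = 51 * 2 = 102
Step 2: EPC = 102 / 10 = 10.2 ends/cm

10.2 ends/cm


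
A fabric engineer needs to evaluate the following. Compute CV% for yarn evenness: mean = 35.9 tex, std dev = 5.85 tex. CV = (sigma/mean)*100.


Formula: CV% = (standard deviation / mean) * 100
Step 1: Ratio = 5.85 / 35.9 = 0.162953
Step 2: CV% = 0.162953 * 100 = 16.2953% ≈ 16.3%

16.3%


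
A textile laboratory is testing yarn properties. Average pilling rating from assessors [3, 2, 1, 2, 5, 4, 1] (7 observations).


Formula: Mean = sum / count
Sum = 3 + 2 + 1 + 2 + 5 + 4 + 1 = 18
Mean = 18 / 7 = 2.6

2.6


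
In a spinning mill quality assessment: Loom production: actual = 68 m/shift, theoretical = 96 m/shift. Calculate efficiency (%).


Formula: Efficiency% = (Actual output / Theoretical output) * 100
Efficiency% = (68 / 96) * 100
Efficiency% = 0.708333 * 100 = 70.8333% ≈ 70.8%

70.8%


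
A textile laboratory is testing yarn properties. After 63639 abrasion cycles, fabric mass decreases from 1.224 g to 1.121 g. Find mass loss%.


Formula: Mass loss% = ((m_before - m_after) / m_before) * 100
Step 1: Mass loss = 1.224 - 1.121 = 0.103 g
Step 2: Ratio = 0.103 / 1.224 = 0.0841503
Step 3: Mass loss% = 0.0841503 * 100 = 8.41503% ≈ 8.42%

8.42%


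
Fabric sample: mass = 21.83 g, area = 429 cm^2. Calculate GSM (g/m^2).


Formula: GSM = mass_g / area_m2
Step 1: Convert area: 429 cm^2 = 429 / 10000 = 0.0429 m^2
Step 2: GSM = 21.83 g / 0.0429 m^2 = 508.9 g/m^2

508.9 g/m^2


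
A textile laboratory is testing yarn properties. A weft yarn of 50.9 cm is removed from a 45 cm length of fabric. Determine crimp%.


Formula: Crimp% = ((L_yarn - L_fabric) / L_fabric) * 100
Step 1: Extension = 50.9 - 45 = 5.9 cm
Step 2: Crimp% = (5.9 / 45) * 100
Step 3: Crimp% = 0.131111 * 100 = 13.1111% ≈ 13.1%

13.1%


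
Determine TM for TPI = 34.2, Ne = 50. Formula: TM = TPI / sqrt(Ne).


Formula: TM = TPI / sqrt(Ne)
Step 1: sqrt(Ne) = sqrt(50) = 7.0711
Step 2: TM = 34.2 / 7.0711 = 4.84

4.84 TM


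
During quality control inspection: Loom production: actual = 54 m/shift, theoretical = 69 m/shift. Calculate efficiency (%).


Formula: Efficiency% = (Actual output / Theoretical output) * 100
Efficiency% = (54 / 69) * 100
Efficiency% = 0.782609 * 100 = 78.2609% ≈ 78.3%

78.3%


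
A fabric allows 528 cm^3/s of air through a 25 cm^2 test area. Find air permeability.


Formula: Air Permeability = Airflow / Test Area
AP = 528 cm^3/s / 25 cm^2
AP = 21.1 cm^3/s/cm^2

21.1 cm^3/s/cm^2


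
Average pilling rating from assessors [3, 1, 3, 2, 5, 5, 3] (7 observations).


Formula: Mean = sum / count
Sum = 3 + 1 + 3 + 2 + 5 + 5 + 3 = 22
Mean = 22 / 7 = 3.1

3.1


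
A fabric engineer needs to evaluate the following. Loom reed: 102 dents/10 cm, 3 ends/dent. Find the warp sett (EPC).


Formula: EPC = (dents per 10 cm * ends per dent) / 10
Step 1: Total ends per 10 cm = 102 * 3 = 306
Step 2: EPC = 306 / 10 = 30.6 ends/cm

30.6 ends/cm


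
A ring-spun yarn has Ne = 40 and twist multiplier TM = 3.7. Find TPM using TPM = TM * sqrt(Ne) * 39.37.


Formula: TPM = TM * sqrt(Ne) * 39.37
Step 1: sqrt(Ne) = sqrt(40) = 6.3246
Step 2: TM * sqrt(Ne) = 3.7 * 6.3246 = 23.401
Step 3: TPM = 23.401 * 39.37 = 921 twists/m

921 twists/m


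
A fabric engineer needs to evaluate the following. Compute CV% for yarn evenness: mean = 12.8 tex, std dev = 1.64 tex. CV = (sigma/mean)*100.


Formula: CV% = (standard deviation / mean) * 100
Step 1: Ratio = 1.64 / 12.8 = 0.128125
Step 2: CV% = 0.128125 * 100 = 12.8125% ≈ 12.8%

12.8%


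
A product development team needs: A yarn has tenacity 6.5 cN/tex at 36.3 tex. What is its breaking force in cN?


Formula: Breaking force = Tenacity * Linear density
F = 6.5 cN/tex * 36.3 tex
F = 235.95 cN

235.95 cN


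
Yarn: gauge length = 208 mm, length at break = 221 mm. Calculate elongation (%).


Formula: Elongation (%) = ((L_break - L0) / L0) * 100
Step 1: Extension = 221 - 208 = 13 mm
Step 2: Elongation = (13 / 208) * 100
Step 3: Elongation = 0.0625 * 100 = 6.25% ≈ 6.3%

6.3%


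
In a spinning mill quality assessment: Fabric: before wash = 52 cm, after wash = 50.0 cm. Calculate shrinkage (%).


Formula: Shrinkage% = ((L_before - L_after) / L_before) * 100
Step 1: Shrinkage = 52 - 50.0 = 2.0 cm
Step 2: Shrinkage% = (2.0 / 52) * 100
Step 3: Shrinkage% = 0.038462 * 100 = 3.8462% ≈ 3.8%

3.8%


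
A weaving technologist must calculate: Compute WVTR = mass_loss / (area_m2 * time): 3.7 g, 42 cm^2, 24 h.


Formula: WVTR = mass_loss / (area * time)
Step 1: Convert area: 42 cm^2 = 0.0042 m^2
Step 2: WVTR = 3.7 g / (0.0042 m^2 * 24 h)
Step 3: WVTR = 3.7 / 0.1008 = 36.7 g/m^2/h

36.7 g/m^2/h


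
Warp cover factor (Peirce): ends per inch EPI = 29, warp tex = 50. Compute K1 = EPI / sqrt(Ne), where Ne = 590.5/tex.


Formula: K1 = EPI / sqrt(Ne), with Ne = 590.5 / tex_warp
Step 1: Ne = 590.5 / 50 = 11.81
Step 2: sqrt(Ne) = sqrt(11.81) = 3.4366
Step 3: K1 = 29 / 3.4366 = 8.4

8.4


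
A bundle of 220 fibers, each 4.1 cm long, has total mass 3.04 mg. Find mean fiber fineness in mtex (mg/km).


Formula: fineness (mtex) = mass (mg) / total length (km) = (mass_mg / total_length_m) * 1000
Step 1: Convert fiber length: 4.1 cm = 0.041 m
Step 2: Total fiber length = 220 * 0.041 = 9.02 m
Step 3: Linear density = 3.04 mg / 9.02 m = 0.3370 mg/m
Step 4: fineness = 0.3370 * 1000 = 337.0 mtex

337.0 mtex


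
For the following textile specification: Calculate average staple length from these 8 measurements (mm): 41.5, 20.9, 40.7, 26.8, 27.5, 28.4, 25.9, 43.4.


Formula: Mean = sum of lengths / count
Sum = 41.5 + 20.9 + 40.7 + 26.8 + 27.5 + 28.4 + 25.9 + 43.4
Sum = 255.1 mm
Mean = 255.1 / 8 = 31.89 mm

31.89 mm


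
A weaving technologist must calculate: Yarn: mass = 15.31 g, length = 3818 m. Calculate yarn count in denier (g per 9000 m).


Formula: den = (mass_g / length_m) * 9000
Substituting: den = (15.31 / 3818) * 9000
Intermediate: 15.31 / 3818 = 0.00400995 g/m
den = 0.00400995 * 9000 = 36.1 denier

36.1 denier


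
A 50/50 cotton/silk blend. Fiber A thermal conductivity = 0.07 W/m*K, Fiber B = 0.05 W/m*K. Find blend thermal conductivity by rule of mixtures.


Formula: Blend property = (fraction_A * property_A) + (fraction_B * property_B)
Step 1: Contribution A = 50/100 * 0.07 W/m*K = 0.035 W/m*K
Step 2: Contribution B = 50/100 * 0.05 W/m*K = 0.025 W/m*K
Step 3: Blend thermal conductivity = 0.035 + 0.025 = 0.06 W/m*K

0.06 W/m*K


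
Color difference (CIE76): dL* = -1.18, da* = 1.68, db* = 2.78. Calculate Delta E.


Formula: Delta E = sqrt(dL*^2 + da*^2 + db*^2)
Step 1: dL*^2 = (-1.18)^2 = 1.3924
Step 2: da*^2 = 1.68^2 = 2.8224
Step 3: db*^2 = 2.78^2 = 7.7284
Step 4: Sum = 1.3924 + 2.8224 + 7.7284 = 11.9432
Step 5: Delta E = sqrt(11.9432) = 3.46

3.46 Delta E


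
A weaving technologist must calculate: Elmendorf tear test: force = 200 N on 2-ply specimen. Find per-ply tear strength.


Formula: Per-ply strength = Total force / Number of plies
Per-ply = 200 N / 2
Per-ply = 100 N

100 N


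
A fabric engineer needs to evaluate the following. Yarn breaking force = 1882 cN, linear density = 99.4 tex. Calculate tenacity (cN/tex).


Formula: Tenacity = Breaking force / Linear density
Tenacity = 1882 cN / 99.4 tex
Tenacity = 18.93 cN/tex

18.93 cN/tex


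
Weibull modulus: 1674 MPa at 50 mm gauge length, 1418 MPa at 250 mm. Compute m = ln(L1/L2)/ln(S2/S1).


Formula: m = ln(L1/L2) / ln(S2/S1)
Step 1: ln(L1/L2) = ln(50/250) = -1.60944
Step 2: S2/S1 = 1418/1674 = 0.84707
Step 3: ln(S2/S1) = ln(0.84707) = -0.16597
Step 4: m = -1.60944 / -0.16597 = 9.70

9.70 (Weibull m)


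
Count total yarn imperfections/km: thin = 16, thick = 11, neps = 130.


Formula: Total = thin places + thick places + neps
Total = 16 + 11 + 130
Total = 157 imperfections/km

157 imperfections/km


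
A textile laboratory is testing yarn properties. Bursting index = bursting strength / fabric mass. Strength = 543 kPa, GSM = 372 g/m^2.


Formula: Bursting Index = Bursting Strength / Fabric GSM
BI = 543 kPa / 372 g/m^2
BI = 1.460 kPa/(g/m^2)

1.460 kPa/(g/m^2)


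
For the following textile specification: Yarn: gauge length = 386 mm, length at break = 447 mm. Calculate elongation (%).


Formula: Elongation (%) = ((L_break - L0) / L0) * 100
Step 1: Extension = 447 - 386 = 61 mm
Step 2: Elongation = (61 / 386) * 100
Step 3: Elongation = 0.158031 * 100 = 15.8031% ≈ 15.8%

15.8%


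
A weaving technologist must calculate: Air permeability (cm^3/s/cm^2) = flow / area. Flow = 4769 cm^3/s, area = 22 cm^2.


Formula: Air Permeability = Airflow / Test Area
AP = 4769 cm^3/s / 22 cm^2
AP = 216.8 cm^3/s/cm^2

216.8 cm^3/s/cm^2


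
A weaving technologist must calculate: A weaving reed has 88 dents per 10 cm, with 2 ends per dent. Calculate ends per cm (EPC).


Formula: EPC = (dents per 10 cm * ends per dent) / 10
Step 1: Total ends per 10 cm = 88 * 2 = 176
Step 2: EPC = 176 / 10 = 17.6 ends/cm

17.6 ends/cm


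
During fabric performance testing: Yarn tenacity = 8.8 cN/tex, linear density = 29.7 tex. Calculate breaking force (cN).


Formula: Breaking force = Tenacity * Linear density
F = 8.8 cN/tex * 29.7 tex
F = 261.36 cN

261.36 cN


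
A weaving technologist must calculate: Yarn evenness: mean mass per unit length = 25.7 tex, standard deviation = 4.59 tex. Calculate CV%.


Formula: CV% = (standard deviation / mean) * 100
Step 1: Ratio = 4.59 / 25.7 = 0.178599
Step 2: CV% = 0.178599 * 100 = 17.8599% ≈ 17.9%

17.9%


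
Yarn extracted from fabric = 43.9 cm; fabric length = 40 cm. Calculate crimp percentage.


Formula: Crimp% = ((L_yarn - L_fabric) / L_fabric) * 100
Step 1: Extension = 43.9 - 40 = 3.9 cm
Step 2: Crimp% = (3.9 / 40) * 100
Step 3: Crimp% = 0.0975 * 100 = 9.75% ≈ 9.8%

9.8%


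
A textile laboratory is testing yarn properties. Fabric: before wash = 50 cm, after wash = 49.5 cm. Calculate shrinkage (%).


Formula: Shrinkage% = ((L_before - L_after) / L_before) * 100
Step 1: Shrinkage = 50 - 49.5 = 0.5 cm
Step 2: Shrinkage% = (0.5 / 50) * 100
Step 3: Shrinkage% = 0.01 * 100 = 1.0%

1.0%


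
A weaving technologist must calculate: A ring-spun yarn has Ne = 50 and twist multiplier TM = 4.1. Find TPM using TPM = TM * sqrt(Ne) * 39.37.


Formula: TPM = TM * sqrt(Ne) * 39.37
Step 1: sqrt(Ne) = sqrt(50) = 7.0711
Step 2: TM * sqrt(Ne) = 4.1 * 7.0711 = 28.9915
Step 3: TPM = 28.9915 * 39.37 = 1141 twists/m

1141 twists/m
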